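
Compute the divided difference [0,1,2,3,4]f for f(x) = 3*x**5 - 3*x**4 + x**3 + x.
27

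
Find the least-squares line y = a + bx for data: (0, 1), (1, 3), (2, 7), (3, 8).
a = 1, b = 5/2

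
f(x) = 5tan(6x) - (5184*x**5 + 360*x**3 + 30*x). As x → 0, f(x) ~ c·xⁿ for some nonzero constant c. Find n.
7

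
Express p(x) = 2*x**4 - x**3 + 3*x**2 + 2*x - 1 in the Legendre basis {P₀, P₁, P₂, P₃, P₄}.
(2/5)P₀ + (7/5)P₁ + (22/7)P₂ + (-2/5)P₃ + (16/35)P₄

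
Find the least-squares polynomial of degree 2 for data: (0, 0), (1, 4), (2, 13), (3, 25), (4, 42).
-2/35 + (31/14)x + (29/14)x²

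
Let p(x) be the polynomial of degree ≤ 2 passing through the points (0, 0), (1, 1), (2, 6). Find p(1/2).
0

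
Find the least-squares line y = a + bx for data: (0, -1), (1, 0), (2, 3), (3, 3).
a = -1, b = 3/2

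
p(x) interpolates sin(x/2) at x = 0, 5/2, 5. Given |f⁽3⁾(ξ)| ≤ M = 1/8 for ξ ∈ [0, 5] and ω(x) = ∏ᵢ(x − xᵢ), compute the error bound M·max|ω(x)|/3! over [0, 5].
125*sqrt(3)/1728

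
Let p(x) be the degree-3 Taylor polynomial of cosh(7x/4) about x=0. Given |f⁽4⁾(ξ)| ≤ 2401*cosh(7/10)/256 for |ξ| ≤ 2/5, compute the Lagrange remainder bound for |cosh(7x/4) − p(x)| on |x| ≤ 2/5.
2401*cosh(7/10)/240000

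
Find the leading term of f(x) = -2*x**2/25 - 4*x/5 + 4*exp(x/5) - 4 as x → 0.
2*x**3/375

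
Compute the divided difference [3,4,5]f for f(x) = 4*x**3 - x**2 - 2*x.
47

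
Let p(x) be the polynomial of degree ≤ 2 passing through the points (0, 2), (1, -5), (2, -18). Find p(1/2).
-3/4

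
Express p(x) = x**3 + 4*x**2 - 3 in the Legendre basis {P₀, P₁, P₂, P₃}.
(-5/3)P₀ + (3/5)P₁ + (8/3)P₂ + (2/5)P₃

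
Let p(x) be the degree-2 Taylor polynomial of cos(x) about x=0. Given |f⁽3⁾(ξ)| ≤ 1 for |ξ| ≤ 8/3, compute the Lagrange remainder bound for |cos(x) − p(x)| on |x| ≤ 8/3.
256/81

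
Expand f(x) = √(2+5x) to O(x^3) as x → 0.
sqrt(2) + 5*sqrt(2)*x/4 - 25*sqrt(2)*x**2/32 + O(x**3)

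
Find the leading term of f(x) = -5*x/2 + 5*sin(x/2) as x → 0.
-5*x**3/48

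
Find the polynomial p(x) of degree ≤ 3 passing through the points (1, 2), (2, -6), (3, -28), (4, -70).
-x**3 - x**2 + 2*x + 2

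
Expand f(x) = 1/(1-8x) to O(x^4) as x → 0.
1 + 8*x + 64*x**2 + 512*x**3 + O(x**4)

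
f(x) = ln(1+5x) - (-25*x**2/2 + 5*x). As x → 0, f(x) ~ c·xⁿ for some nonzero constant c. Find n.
3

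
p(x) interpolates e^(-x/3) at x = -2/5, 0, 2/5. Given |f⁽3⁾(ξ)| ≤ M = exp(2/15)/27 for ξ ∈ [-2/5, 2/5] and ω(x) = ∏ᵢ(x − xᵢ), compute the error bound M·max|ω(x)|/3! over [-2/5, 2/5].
8*sqrt(3)*exp(2/15)/91125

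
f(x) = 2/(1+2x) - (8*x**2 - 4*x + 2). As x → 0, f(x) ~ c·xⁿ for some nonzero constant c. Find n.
3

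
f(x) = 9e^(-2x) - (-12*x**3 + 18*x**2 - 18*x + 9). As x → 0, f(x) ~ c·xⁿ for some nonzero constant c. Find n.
4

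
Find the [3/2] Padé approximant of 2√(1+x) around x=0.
(x**3/16 + 9*x**2/8 + 3*x + 2)/(3*x**2/16 + x + 1)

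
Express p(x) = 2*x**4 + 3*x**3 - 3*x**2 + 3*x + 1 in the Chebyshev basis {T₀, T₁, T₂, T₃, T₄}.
(1/4)T₀ + (21/4)T₁ + (-1/2)T₂ + (3/4)T₃ + (1/4)T₄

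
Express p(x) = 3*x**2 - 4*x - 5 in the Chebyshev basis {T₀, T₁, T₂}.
(-7/2)T₀ + (-4)T₁ + (3/2)T₂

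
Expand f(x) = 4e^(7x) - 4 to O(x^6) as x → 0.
28*x + 98*x**2 + 686*x**3/3 + 2401*x**4/6 + 16807*x**5/30 + O(x**6)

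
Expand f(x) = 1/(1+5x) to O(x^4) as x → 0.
1 - 5*x + 25*x**2 - 125*x**3 + O(x**4)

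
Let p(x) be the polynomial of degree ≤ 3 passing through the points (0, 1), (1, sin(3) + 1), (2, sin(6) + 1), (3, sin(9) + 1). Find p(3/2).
9*sin(6)/16 - sin(9)/16 + 9*sin(3)/16 + 1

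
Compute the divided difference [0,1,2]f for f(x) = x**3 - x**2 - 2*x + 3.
2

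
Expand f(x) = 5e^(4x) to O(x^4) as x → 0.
5 + 20*x + 40*x**2 + 160*x**3/3 + O(x**4)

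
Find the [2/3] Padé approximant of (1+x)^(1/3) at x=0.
(7*x**2/18 + 4*x/3 + 1)/(-x**3/162 + x**2/6 + x + 1)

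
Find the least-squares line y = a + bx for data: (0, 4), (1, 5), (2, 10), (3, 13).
a = 16/5, b = 16/5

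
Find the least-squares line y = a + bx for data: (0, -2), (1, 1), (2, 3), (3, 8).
a = -23/10, b = 16/5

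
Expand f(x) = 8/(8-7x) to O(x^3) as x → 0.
1 + 7*x/8 + 49*x**2/64 + O(x**3)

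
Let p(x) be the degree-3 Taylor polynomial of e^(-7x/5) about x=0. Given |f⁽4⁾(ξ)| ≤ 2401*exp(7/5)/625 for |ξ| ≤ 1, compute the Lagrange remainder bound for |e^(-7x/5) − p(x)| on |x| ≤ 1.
2401*exp(7/5)/15000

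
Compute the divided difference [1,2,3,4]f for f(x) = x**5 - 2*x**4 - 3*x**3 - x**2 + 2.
42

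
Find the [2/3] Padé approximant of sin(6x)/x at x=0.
(6 - 126*x**2/5)/(9*x**2/5 + 1)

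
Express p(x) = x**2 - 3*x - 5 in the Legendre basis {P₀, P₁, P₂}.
(-14/3)P₀ + (-3)P₁ + (2/3)P₂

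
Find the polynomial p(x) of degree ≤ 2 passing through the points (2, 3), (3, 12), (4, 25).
2*x**2 - x - 3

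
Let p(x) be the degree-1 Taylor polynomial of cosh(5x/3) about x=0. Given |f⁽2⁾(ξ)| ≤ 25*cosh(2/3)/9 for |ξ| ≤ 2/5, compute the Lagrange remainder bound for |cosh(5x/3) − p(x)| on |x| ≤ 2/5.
2*cosh(2/3)/9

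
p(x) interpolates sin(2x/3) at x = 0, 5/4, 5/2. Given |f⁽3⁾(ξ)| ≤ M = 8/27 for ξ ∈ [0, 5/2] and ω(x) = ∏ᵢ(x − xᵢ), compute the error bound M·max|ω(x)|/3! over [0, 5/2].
125*sqrt(3)/5832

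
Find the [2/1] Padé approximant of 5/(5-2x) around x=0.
1/(1 - 2*x/5)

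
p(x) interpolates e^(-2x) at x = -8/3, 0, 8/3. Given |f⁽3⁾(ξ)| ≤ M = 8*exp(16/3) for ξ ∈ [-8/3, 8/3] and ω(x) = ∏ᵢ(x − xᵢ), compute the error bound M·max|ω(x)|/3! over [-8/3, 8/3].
4096*sqrt(3)*exp(16/3)/729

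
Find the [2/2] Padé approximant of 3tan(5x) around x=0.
15*x/(1 - 25*x**2/3)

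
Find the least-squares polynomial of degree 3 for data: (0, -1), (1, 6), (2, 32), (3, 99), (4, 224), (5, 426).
-109/126 + (1849/756)x + (101/126)x² + (341/108)x³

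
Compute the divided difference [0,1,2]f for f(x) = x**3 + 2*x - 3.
3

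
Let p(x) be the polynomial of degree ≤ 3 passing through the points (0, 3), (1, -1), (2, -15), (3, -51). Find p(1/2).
3/2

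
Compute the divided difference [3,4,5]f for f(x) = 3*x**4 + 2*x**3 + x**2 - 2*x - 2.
316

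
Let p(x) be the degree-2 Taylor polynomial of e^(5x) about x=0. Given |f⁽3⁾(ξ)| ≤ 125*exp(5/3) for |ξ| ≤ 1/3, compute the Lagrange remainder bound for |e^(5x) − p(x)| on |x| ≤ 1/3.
125*exp(5/3)/162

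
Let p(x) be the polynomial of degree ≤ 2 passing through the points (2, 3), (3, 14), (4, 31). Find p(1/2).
-9/4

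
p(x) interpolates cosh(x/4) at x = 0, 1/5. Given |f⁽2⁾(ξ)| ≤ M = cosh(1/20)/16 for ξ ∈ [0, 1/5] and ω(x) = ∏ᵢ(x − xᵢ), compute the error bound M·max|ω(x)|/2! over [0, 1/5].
cosh(1/20)/3200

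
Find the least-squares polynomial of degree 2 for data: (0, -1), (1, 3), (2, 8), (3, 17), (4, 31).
-4/7 + (33/35)x + (12/7)x²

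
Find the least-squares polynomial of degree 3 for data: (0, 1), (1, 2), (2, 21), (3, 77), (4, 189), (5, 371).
73/63 + (-1255/378)x + (199/252)x² + (317/108)x³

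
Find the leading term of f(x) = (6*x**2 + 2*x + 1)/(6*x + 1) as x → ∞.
x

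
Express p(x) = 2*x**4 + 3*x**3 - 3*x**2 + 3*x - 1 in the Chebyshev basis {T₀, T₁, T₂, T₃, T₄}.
(-7/4)T₀ + (21/4)T₁ + (-1/2)T₂ + (3/4)T₃ + (1/4)T₄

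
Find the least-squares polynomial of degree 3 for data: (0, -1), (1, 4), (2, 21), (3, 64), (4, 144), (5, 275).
-41/42 + (713/252)x + (-1/12)x² + (19/9)x³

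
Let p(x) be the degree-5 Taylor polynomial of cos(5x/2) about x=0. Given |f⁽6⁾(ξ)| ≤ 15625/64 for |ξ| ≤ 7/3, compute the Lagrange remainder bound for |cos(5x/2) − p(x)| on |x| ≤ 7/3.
367653125/6718464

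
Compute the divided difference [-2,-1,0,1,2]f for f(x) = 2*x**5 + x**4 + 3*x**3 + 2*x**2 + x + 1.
1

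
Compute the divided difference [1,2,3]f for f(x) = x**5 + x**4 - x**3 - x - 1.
109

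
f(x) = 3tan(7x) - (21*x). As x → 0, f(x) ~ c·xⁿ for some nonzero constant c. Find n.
3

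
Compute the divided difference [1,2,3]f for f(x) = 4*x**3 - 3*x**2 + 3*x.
21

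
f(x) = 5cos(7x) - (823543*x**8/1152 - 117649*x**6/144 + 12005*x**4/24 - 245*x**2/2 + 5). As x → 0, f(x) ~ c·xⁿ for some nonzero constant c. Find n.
10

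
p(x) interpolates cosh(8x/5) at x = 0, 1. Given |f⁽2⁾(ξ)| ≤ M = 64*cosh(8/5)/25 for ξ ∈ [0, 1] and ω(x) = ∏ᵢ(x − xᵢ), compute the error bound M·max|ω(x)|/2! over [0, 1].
8*cosh(8/5)/25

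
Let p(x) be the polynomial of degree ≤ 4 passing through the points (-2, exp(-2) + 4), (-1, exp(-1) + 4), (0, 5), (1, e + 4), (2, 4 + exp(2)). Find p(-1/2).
(-5 + 60*e + (-20*e + 3*exp(2) + 602)*exp(2))*exp(-2)/128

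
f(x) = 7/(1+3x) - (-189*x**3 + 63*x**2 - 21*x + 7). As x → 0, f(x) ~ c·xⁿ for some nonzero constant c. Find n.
4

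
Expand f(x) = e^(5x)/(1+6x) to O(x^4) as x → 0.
1 - x + 37*x**2/2 - 541*x**3/6 + O(x**4)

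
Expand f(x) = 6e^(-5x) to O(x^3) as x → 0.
6 - 30*x + 75*x**2 + O(x**3)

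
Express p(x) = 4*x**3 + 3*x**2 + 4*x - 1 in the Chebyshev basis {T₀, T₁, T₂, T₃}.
(1/2)T₀ + (7)T₁ + (3/2)T₂ + T₃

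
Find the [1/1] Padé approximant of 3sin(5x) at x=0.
15*x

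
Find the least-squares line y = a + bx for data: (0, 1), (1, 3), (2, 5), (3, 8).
a = 4/5, b = 23/10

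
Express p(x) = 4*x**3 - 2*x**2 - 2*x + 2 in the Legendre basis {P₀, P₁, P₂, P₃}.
(4/3)P₀ + (2/5)P₁ + (-4/3)P₂ + (8/5)P₃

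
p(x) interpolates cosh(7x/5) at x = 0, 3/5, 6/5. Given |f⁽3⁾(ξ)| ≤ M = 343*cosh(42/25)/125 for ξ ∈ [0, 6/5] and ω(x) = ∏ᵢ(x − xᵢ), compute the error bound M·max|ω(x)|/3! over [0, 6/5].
343*sqrt(3)*cosh(42/25)/15625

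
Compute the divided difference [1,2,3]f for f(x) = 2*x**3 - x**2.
11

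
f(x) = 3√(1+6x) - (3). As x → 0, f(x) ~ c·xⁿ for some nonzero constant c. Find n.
1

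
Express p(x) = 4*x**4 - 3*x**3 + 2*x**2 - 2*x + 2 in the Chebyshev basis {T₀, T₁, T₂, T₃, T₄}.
(9/2)T₀ + (-17/4)T₁ + (3)T₂ + (-3/4)T₃ + (1/2)T₄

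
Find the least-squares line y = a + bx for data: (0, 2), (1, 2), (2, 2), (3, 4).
a = 8/5, b = 3/5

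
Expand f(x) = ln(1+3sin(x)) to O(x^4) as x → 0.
3*x - 9*x**2/2 + 17*x**3/2 + O(x**4)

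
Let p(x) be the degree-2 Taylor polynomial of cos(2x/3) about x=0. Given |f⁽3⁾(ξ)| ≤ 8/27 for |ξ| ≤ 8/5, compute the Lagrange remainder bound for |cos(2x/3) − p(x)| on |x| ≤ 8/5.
2048/10125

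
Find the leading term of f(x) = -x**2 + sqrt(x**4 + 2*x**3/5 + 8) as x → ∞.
x/5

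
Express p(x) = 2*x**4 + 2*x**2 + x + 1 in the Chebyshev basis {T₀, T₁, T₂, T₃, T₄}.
(11/4)T₀ + T₁ + (2)T₂ + (1/4)T₄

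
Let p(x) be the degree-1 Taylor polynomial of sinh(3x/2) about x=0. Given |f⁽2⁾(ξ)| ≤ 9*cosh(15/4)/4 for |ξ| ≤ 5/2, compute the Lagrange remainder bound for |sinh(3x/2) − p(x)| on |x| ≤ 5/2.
225*cosh(15/4)/32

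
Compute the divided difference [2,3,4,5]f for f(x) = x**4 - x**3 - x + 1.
13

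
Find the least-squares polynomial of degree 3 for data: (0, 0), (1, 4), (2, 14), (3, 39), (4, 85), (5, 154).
31/126 + (641/756)x + (11/9)x² + (103/108)x³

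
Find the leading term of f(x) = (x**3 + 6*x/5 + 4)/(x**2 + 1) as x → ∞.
x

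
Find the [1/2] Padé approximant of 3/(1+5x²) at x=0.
3/(5*x**2 + 1)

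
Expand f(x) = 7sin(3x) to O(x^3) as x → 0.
21*x + O(x**3)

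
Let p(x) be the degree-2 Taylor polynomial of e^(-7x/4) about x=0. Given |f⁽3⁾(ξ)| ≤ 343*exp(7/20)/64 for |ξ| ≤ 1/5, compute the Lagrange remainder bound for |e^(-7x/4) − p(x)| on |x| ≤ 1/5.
343*exp(7/20)/48000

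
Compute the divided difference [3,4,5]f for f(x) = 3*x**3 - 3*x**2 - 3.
33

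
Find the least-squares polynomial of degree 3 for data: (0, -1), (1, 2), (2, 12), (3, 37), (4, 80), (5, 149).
-121/126 + (583/756)x + (37/36)x² + (26/27)x³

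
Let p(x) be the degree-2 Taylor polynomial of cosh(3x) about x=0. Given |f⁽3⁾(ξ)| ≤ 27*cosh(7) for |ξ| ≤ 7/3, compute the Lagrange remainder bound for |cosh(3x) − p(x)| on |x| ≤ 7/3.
343*cosh(7)/6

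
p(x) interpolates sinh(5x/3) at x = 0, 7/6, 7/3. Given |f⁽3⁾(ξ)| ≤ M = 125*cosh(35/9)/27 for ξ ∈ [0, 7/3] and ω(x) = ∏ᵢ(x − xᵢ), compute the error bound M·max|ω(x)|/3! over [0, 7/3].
42875*sqrt(3)*cosh(35/9)/157464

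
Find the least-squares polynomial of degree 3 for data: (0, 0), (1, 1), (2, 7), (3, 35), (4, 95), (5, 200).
23/126 + (673/756)x + (-713/252)x² + (115/54)x³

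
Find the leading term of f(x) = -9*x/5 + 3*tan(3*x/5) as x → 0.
27*x**3/125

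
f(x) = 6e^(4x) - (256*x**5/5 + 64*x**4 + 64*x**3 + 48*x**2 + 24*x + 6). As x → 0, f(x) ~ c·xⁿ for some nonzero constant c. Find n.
6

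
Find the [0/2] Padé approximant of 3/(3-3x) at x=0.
1/(1 - x)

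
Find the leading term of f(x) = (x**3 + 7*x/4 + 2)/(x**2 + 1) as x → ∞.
x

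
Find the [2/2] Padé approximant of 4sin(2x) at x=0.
8*x/(2*x**2/3 + 1)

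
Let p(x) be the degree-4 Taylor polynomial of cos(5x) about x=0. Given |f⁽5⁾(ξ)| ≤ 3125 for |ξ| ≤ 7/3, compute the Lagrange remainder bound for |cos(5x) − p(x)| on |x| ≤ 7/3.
10504375/5832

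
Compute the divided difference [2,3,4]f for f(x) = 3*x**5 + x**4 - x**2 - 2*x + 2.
909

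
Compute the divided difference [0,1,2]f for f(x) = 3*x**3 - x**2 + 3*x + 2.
8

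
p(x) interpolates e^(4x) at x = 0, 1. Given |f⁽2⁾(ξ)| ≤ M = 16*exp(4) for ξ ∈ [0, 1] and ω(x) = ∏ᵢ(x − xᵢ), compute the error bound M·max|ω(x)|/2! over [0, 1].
2*exp(4)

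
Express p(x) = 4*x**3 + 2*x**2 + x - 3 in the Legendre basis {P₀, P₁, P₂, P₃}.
(-7/3)P₀ + (17/5)P₁ + (4/3)P₂ + (8/5)P₃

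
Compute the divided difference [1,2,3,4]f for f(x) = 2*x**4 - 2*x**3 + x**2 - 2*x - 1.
18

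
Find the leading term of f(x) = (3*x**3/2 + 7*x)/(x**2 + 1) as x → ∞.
3*x/2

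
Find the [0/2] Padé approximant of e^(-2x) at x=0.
1/(2*x**2 + 2*x + 1)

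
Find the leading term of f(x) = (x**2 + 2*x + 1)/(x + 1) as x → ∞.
x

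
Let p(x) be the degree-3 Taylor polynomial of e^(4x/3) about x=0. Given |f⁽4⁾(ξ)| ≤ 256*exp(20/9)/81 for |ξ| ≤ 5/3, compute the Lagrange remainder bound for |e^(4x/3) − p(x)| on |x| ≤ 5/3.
20000*exp(20/9)/19683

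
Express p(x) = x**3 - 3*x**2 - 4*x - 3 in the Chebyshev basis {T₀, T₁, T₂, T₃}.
(-9/2)T₀ + (-13/4)T₁ + (-3/2)T₂ + (1/4)T₃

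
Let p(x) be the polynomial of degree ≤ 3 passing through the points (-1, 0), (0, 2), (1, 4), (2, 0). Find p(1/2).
27/8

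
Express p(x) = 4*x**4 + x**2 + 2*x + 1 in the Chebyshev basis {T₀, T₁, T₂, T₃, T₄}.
(3)T₀ + (2)T₁ + (5/2)T₂ + (1/2)T₄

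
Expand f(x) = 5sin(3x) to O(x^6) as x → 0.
15*x - 45*x**3/2 + 81*x**5/8 + O(x**6)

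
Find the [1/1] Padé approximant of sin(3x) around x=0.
3*x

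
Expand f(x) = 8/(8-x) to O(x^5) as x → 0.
1 + x/8 + x**2/64 + x**3/512 + x**4/4096 + O(x**5)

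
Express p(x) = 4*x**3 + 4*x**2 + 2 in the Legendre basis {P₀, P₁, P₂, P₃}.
(10/3)P₀ + (12/5)P₁ + (8/3)P₂ + (8/5)P₃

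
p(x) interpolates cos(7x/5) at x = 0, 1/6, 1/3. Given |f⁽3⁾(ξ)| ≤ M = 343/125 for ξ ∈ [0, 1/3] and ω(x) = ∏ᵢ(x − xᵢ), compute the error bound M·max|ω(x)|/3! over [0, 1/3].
343*sqrt(3)/729000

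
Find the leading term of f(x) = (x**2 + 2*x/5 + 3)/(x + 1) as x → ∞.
x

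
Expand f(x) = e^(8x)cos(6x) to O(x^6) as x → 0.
1 + 8*x + 14*x**2 - 176*x**3/3 - 1054*x**4/3 - 12464*x**5/15 + O(x**6)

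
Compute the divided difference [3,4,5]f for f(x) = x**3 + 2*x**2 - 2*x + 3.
14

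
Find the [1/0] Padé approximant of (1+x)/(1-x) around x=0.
2*x + 1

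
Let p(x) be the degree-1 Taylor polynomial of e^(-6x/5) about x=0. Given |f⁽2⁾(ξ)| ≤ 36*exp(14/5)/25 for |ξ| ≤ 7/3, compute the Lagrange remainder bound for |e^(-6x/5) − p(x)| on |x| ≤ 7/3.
98*exp(14/5)/25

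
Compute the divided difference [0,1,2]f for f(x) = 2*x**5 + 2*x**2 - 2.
32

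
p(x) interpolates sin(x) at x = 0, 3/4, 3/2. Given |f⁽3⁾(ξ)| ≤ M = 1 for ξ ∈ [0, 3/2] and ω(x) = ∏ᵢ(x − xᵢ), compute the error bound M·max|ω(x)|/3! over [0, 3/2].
sqrt(3)/64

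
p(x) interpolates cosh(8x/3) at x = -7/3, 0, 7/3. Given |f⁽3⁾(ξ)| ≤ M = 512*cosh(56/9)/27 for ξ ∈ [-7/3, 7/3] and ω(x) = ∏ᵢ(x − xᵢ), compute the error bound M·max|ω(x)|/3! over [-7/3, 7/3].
175616*sqrt(3)*cosh(56/9)/19683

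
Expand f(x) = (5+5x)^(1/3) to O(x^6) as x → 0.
5**(1/3) + 5**(1/3)*x/3 - 5**(1/3)*x**2/9 + 5*5**(1/3)*x**3/81 - 10*5**(1/3)*x**4/243 + 22*5**(1/3)*x**5/729 + O(x**6)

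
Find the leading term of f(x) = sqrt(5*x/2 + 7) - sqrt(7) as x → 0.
5*sqrt(7)*x/28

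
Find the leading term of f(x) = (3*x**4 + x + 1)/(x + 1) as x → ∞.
3*x**3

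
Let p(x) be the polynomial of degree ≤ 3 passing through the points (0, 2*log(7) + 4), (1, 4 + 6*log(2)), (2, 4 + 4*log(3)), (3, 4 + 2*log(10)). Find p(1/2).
4 + log(32*5**(1/8)*6**(3/4)*7**(5/8)/9)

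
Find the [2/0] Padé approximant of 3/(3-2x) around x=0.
4*x**2/9 + 2*x/3 + 1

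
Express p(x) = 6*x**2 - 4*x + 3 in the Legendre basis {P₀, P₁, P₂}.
(5)P₀ + (-4)P₁ + (4)P₂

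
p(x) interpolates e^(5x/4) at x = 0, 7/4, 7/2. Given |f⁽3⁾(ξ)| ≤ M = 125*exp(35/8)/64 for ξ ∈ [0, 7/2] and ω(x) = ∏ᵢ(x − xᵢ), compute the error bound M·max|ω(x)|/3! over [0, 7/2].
42875*sqrt(3)*exp(35/8)/110592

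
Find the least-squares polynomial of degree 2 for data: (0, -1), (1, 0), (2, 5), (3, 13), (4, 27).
-6/7 + (-97/70)x + (29/14)x²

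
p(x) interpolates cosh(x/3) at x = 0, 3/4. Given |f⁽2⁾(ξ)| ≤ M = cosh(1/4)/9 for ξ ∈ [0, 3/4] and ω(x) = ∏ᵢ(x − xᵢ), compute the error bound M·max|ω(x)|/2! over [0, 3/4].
cosh(1/4)/128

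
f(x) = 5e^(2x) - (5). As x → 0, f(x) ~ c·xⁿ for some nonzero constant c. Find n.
1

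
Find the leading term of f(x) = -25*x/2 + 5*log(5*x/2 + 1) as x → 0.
-125*x**2/8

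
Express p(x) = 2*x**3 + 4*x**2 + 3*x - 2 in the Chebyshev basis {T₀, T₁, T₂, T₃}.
(9/2)T₁ + (2)T₂ + (1/2)T₃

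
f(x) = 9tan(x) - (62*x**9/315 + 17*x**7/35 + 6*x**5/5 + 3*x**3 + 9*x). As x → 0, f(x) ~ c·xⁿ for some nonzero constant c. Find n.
11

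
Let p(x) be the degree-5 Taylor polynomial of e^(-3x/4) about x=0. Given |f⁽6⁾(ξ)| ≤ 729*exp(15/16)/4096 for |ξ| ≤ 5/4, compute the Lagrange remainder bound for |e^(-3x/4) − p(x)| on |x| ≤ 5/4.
253125*exp(15/16)/268435456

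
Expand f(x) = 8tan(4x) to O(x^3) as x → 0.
32*x + O(x**3)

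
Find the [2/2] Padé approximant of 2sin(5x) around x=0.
10*x/(25*x**2/6 + 1)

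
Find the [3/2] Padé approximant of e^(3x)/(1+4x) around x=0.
(7227*x**3/5740 + 1899*x**2/820 + 3267*x/1435 + 1)/(-16689*x**2/5740 + 4702*x/1435 + 1)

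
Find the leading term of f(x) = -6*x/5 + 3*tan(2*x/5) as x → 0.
8*x**3/125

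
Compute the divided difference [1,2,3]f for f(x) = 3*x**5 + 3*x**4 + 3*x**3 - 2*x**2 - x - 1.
361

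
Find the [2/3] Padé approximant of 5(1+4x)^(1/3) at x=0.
(280*x**2/9 + 80*x/3 + 5)/(-32*x**3/81 + 8*x**2/3 + 4*x + 1)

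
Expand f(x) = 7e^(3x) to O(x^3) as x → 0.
7 + 21*x + 63*x**2/2 + O(x**3)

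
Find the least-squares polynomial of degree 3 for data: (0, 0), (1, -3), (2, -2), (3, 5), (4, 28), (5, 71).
-8/63 + (-272/189)x + (-247/126)x² + (55/54)x³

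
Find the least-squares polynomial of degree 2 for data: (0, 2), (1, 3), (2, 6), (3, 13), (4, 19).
9/5 + (2/5)x + x²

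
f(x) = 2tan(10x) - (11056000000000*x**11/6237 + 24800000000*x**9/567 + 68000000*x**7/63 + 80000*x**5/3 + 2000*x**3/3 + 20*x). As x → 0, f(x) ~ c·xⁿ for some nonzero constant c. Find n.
13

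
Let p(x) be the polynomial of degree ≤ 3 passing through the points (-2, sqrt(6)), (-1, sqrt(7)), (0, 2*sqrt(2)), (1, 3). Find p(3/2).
-35*sqrt(2)/8 - 5*sqrt(6)/16 + 21*sqrt(7)/16 + 105/16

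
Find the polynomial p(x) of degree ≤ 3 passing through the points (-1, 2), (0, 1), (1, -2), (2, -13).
-x**3 - x**2 - x + 1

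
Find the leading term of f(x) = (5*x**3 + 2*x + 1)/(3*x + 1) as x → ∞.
5*x**2/3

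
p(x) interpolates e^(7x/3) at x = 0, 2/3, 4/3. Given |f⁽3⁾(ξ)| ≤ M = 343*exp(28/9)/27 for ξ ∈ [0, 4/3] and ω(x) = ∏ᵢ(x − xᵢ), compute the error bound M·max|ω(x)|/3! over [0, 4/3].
2744*sqrt(3)*exp(28/9)/19683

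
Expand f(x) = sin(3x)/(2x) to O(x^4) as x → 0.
3/2 - 9*x**2/4 + O(x**4)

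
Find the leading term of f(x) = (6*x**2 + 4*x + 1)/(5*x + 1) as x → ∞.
6*x/5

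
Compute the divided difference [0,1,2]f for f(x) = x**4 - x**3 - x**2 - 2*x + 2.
3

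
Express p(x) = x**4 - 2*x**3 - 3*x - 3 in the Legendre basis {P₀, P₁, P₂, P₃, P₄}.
(-14/5)P₀ + (-21/5)P₁ + (4/7)P₂ + (-4/5)P₃ + (8/35)P₄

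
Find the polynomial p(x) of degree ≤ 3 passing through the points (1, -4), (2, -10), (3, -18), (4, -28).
-x**2 - 3*x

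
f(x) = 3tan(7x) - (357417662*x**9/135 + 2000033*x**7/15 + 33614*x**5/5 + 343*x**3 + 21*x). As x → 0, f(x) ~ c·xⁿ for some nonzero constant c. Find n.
11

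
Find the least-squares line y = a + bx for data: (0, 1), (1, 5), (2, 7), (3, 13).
a = 4/5, b = 19/5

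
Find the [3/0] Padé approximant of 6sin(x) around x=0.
x*(6 - x**2)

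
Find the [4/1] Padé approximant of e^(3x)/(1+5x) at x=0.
(414909*x**4/109880 + 60633*x**3/13735 + 123939*x**2/27470 + 41124*x/13735 + 1)/(68594*x/13735 + 1)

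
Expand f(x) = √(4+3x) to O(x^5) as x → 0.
2 + 3*x/4 - 9*x**2/64 + 27*x**3/512 - 405*x**4/16384 + O(x**5)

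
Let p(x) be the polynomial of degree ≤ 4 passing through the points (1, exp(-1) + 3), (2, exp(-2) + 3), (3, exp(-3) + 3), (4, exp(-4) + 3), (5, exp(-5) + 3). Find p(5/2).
(-5*exp(4) - 20*e + 3 + 90*exp(2) + 60*exp(3) + 384*exp(5))*exp(-5)/128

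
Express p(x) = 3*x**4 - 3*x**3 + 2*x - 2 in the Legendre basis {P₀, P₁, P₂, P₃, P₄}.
(-7/5)P₀ + (1/5)P₁ + (12/7)P₂ + (-6/5)P₃ + (24/35)P₄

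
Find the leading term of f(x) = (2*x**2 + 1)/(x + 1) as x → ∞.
2*x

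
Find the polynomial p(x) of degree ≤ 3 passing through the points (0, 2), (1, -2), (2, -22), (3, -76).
-3*x**3 + x**2 - 2*x + 2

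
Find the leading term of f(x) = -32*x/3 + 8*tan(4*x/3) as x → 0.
512*x**3/81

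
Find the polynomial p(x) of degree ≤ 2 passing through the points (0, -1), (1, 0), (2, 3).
x**2 - 1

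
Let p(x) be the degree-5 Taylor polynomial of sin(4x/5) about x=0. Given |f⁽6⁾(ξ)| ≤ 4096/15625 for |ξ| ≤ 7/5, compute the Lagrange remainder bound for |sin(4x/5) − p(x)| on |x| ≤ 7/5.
30118144/10986328125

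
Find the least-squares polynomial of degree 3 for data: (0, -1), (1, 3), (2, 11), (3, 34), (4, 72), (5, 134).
-107/126 + (209/108)x + (95/252)x² + (25/27)x³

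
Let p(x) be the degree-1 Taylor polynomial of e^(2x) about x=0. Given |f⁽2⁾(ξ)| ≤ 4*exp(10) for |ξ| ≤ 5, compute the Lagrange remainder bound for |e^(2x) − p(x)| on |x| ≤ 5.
50*exp(10)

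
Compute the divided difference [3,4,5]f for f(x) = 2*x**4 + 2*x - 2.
194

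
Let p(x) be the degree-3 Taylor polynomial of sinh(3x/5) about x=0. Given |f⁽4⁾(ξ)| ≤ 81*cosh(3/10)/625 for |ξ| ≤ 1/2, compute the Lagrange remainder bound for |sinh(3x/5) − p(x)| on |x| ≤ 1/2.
27*cosh(3/10)/80000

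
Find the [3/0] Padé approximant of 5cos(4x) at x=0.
5 - 40*x**2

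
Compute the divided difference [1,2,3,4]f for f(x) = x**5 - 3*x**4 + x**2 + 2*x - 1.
35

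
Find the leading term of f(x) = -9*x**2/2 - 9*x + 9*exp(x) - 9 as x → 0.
3*x**3/2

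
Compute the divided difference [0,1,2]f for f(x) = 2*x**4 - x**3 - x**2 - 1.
10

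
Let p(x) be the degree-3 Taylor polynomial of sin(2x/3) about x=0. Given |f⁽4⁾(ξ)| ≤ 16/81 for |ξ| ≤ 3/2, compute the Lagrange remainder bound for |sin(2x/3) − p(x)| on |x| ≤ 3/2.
1/24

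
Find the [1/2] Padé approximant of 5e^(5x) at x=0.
(25*x/3 + 5)/(25*x**2/6 - 10*x/3 + 1)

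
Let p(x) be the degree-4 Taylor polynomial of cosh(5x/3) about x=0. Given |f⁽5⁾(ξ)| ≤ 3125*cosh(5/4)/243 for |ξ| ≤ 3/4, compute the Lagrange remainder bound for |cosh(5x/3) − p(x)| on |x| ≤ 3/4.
625*cosh(5/4)/24576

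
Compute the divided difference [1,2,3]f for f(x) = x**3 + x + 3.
6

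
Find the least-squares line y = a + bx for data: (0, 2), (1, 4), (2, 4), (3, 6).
a = 11/5, b = 6/5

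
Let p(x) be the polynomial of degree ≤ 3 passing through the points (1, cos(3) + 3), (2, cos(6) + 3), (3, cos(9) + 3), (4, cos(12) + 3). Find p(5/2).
9*cos(9)/16 - cos(12)/16 - cos(3)/16 + 9*cos(6)/16 + 3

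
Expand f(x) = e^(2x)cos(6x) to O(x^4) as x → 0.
1 + 2*x - 16*x**2 - 104*x**3/3 + O(x**4)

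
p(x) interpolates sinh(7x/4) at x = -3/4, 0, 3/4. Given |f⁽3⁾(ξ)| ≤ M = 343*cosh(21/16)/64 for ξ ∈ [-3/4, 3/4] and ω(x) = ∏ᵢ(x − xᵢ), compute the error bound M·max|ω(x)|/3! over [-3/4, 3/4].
343*sqrt(3)*cosh(21/16)/4096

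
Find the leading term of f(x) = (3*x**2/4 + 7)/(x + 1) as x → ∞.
3*x/4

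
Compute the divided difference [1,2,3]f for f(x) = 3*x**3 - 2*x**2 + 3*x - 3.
16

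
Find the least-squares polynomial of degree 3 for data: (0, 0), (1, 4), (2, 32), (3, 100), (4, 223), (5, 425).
-31/126 + (-227/756)x + (565/252)x² + (80/27)x³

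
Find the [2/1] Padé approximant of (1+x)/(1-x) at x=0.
(x + 1)/(1 - x)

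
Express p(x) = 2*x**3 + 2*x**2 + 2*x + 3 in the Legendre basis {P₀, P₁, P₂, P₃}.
(11/3)P₀ + (16/5)P₁ + (4/3)P₂ + (4/5)P₃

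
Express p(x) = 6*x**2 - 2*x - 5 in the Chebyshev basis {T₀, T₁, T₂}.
(-2)T₀ + (-2)T₁ + (3)T₂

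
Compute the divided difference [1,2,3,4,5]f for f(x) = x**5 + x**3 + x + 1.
15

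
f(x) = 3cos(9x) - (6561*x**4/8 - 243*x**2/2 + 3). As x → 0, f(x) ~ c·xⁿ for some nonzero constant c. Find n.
6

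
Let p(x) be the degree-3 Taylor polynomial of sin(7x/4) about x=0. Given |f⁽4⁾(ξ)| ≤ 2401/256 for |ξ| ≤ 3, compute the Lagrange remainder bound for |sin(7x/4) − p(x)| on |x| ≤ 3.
64827/2048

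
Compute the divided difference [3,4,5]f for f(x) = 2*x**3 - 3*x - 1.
24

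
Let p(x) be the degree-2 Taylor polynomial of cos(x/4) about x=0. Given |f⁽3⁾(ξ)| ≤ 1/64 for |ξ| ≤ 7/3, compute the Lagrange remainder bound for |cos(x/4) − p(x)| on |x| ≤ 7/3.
343/10368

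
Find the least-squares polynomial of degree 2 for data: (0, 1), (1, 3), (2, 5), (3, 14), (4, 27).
54/35 + (-139/70)x + (29/14)x²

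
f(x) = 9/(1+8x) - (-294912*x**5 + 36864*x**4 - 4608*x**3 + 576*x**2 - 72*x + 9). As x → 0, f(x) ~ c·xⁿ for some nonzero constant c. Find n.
6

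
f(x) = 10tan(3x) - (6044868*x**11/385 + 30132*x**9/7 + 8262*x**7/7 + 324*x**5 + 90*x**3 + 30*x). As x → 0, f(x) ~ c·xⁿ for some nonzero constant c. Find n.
13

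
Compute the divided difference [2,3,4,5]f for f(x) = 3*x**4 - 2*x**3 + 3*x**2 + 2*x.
40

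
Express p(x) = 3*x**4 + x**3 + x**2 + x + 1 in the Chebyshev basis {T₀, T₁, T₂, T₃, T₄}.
(21/8)T₀ + (7/4)T₁ + (2)T₂ + (1/4)T₃ + (3/8)T₄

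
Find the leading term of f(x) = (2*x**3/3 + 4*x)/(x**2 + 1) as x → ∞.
2*x/3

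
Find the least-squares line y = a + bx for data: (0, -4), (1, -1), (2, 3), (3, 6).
a = -41/10, b = 17/5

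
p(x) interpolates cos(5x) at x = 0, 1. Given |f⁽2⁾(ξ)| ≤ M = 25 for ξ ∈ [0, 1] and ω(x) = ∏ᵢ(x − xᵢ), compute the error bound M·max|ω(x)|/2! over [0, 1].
25/8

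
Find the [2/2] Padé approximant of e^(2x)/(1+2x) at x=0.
(7*x**2/9 + 4*x/3 + 1)/(-11*x**2/9 + 4*x/3 + 1)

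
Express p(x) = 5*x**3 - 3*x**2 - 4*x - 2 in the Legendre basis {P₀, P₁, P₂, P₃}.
(-3)P₀ - P₁ + (-2)P₂ + (2)P₃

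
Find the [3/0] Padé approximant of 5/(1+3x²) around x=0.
5 - 15*x**2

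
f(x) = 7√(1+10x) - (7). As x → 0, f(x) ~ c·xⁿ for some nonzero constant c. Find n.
1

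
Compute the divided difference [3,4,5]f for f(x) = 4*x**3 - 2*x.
48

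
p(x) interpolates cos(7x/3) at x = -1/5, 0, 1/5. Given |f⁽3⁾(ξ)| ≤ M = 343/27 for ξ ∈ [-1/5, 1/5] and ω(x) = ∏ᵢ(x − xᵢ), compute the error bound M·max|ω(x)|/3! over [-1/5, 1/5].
343*sqrt(3)/91125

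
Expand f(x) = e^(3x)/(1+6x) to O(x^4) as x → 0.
1 - 3*x + 45*x**2/2 - 261*x**3/2 + O(x**4)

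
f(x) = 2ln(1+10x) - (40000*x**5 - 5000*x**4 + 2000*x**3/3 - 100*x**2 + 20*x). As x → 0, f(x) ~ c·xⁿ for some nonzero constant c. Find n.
6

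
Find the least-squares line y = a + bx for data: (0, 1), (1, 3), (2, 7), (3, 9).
a = 4/5, b = 14/5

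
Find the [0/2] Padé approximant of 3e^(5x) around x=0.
3/(25*x**2/2 - 5*x + 1)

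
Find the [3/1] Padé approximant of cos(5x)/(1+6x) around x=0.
(625*x**3/144 - 7675*x**2/564 + 625*x/3384 + 1)/(20929*x/3384 + 1)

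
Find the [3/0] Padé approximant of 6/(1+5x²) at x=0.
6 - 30*x**2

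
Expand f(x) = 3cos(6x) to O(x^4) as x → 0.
3 - 54*x**2 + O(x**4)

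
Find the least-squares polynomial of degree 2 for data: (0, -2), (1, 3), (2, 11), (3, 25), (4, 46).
-11/7 + (33/35)x + (19/7)x²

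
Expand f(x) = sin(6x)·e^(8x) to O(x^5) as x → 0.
6*x + 48*x**2 + 156*x**3 + 224*x**4 + O(x**5)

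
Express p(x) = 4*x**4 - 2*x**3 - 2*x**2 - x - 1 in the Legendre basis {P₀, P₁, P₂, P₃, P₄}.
(-13/15)P₀ + (-11/5)P₁ + (20/21)P₂ + (-4/5)P₃ + (32/35)P₄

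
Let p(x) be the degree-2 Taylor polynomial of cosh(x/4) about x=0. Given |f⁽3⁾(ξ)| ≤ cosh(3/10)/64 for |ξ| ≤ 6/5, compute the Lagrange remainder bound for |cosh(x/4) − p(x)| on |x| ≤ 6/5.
9*cosh(3/10)/2000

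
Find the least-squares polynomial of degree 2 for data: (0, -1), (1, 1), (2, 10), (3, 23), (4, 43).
-38/35 + (-3/7)x + (20/7)x²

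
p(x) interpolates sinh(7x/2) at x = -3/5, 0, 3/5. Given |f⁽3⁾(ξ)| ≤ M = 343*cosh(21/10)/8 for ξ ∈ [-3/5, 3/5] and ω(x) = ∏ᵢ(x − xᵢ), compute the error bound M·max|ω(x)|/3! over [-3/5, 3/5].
343*sqrt(3)*cosh(21/10)/1000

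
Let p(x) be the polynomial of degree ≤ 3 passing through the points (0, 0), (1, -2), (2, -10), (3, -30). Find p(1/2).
-5/8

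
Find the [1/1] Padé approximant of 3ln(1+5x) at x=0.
15*x/(5*x/2 + 1)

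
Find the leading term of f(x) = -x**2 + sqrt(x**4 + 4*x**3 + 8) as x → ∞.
2*x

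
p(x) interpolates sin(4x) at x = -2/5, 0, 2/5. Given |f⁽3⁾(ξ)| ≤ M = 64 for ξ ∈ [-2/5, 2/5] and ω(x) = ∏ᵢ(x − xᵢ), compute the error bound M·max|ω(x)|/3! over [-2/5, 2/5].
512*sqrt(3)/3375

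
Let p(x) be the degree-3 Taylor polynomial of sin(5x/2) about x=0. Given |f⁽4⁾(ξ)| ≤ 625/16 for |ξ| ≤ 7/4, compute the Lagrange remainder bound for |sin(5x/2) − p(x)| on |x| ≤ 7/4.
1500625/98304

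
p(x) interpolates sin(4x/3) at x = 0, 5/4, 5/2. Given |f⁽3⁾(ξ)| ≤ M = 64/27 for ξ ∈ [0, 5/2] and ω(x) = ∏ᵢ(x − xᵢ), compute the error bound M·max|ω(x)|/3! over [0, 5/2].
125*sqrt(3)/729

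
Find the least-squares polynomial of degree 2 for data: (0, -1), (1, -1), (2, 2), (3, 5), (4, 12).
-1 + (-4/5)x + x²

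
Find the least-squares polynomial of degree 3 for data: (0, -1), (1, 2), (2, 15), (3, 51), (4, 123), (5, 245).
-65/63 + (1007/378)x + (-443/252)x² + (239/108)x³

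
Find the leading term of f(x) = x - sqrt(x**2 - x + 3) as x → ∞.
1/2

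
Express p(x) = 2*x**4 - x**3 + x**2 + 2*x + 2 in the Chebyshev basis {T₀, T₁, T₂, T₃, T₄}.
(13/4)T₀ + (5/4)T₁ + (3/2)T₂ + (-1/4)T₃ + (1/4)T₄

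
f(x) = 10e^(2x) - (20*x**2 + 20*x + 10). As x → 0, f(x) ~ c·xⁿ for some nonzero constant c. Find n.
3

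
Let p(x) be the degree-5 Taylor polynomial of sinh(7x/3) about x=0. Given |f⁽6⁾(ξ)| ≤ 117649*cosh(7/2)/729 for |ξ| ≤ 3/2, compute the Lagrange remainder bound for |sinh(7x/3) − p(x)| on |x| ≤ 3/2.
117649*cosh(7/2)/46080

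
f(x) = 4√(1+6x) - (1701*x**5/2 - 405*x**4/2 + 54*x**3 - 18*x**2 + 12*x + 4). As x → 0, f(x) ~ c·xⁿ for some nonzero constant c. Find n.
6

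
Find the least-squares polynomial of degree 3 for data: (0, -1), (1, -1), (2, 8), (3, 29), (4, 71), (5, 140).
-8/7 + (-5/6)x + (11/28)x² + (13/12)x³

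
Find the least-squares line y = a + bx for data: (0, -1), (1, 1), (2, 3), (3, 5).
a = -1, b = 2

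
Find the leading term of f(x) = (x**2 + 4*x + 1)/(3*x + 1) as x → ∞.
x/3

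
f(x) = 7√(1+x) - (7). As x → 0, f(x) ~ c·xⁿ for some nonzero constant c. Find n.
1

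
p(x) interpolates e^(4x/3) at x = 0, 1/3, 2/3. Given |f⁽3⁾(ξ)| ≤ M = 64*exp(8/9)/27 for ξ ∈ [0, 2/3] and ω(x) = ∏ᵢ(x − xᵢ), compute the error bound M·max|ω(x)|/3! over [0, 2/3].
64*sqrt(3)*exp(8/9)/19683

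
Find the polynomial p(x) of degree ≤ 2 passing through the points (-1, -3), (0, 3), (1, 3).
-3*x**2 + 3*x + 3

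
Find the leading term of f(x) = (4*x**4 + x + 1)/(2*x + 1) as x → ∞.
2*x**3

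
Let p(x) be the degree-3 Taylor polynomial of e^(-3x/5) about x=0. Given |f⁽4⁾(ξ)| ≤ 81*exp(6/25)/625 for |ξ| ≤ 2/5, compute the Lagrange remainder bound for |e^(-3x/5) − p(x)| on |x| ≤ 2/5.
54*exp(6/25)/390625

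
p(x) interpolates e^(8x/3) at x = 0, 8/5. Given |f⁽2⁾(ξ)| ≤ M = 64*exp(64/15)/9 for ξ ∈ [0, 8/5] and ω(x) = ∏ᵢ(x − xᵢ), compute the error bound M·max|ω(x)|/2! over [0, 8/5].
512*exp(64/15)/225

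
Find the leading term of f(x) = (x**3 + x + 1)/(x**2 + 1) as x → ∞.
x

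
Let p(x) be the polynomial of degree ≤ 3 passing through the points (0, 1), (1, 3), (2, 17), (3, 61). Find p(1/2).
13/8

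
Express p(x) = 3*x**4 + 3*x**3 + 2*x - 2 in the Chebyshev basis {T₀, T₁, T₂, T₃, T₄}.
(-7/8)T₀ + (17/4)T₁ + (3/2)T₂ + (3/4)T₃ + (3/8)T₄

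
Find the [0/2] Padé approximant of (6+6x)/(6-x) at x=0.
1/(7*x**2/6 - 7*x/6 + 1)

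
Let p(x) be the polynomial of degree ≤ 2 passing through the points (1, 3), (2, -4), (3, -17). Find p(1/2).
17/4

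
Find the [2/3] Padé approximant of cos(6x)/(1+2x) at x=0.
(1 - 15*x**2)/(6*x**3 + 3*x**2 + 2*x + 1)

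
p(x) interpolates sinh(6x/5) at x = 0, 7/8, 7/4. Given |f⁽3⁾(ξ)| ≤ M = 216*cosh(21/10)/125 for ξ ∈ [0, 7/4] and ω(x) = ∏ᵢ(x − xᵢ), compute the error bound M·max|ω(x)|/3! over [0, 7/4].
343*sqrt(3)*cosh(21/10)/8000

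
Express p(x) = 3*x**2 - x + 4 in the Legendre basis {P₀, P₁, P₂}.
(5)P₀ - P₁ + (2)P₂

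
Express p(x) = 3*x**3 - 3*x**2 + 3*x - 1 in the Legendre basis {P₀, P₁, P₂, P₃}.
(-2)P₀ + (24/5)P₁ + (-2)P₂ + (6/5)P₃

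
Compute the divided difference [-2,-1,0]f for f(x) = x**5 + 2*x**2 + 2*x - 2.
-13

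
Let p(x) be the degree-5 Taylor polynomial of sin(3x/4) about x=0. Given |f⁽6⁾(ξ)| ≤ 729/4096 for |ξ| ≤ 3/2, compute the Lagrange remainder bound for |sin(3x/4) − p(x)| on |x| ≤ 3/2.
59049/20971520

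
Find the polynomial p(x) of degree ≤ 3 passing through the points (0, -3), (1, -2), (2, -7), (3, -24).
-x**3 + 2*x - 3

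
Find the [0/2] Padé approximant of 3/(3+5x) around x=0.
1/(5*x/3 + 1)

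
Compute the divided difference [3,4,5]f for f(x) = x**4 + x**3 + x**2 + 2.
110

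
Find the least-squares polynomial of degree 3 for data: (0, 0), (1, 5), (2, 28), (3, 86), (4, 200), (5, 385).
2/63 + (401/189)x + (-13/63)x² + (82/27)x³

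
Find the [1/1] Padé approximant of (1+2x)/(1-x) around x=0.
(2*x + 1)/(1 - x)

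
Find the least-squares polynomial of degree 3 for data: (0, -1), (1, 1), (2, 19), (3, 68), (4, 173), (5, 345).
-20/21 + (59/126)x + (-32/21)x² + (55/18)x³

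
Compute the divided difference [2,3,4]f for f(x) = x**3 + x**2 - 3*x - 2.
10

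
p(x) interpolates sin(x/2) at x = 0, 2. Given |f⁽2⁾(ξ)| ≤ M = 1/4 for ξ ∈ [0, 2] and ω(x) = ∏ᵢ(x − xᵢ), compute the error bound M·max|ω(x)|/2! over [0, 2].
1/8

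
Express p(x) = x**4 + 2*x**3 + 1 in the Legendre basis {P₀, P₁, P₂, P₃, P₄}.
(6/5)P₀ + (6/5)P₁ + (4/7)P₂ + (4/5)P₃ + (8/35)P₄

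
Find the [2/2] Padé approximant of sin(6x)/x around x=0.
(6 - 126*x**2/5)/(9*x**2/5 + 1)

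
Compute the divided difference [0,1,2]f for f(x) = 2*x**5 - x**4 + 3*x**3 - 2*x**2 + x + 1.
30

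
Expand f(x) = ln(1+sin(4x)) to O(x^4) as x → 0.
4*x - 8*x**2 + 32*x**3/3 + O(x**4)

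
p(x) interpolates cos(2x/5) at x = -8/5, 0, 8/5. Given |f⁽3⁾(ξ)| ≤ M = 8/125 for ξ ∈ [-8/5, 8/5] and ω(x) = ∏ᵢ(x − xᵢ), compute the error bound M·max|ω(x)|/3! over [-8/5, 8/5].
4096*sqrt(3)/421875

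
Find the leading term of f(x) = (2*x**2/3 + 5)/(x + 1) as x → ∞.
2*x/3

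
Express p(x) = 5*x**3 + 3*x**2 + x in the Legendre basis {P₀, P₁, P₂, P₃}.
P₀ + (4)P₁ + (2)P₂ + (2)P₃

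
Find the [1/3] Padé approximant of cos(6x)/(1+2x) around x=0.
(1 - 15*x/2)/(-99*x**3 + 3*x**2 - 11*x/2 + 1)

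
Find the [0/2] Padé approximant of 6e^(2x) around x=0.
6/(2*x**2 - 2*x + 1)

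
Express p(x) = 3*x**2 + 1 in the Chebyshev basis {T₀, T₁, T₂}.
(5/2)T₀ + (3/2)T₂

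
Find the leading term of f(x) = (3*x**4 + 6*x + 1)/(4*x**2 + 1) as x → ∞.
3*x**2/4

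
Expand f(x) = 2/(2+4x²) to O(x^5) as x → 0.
1 - 2*x**2 + 4*x**4 + O(x**5)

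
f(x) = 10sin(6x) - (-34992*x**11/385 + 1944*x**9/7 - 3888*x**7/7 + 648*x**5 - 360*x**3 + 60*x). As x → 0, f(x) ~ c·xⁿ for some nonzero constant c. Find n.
13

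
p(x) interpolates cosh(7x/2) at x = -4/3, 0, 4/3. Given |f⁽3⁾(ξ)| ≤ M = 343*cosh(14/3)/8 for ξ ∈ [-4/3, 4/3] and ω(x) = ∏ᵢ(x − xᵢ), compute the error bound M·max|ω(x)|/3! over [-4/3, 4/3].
2744*sqrt(3)*cosh(14/3)/729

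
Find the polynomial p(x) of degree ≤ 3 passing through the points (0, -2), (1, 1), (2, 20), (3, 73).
3*x**3 - x**2 + x - 2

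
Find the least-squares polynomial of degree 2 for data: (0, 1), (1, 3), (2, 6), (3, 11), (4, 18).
39/35 + (27/35)x + (6/7)x²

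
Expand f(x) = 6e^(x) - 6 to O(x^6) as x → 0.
6*x + 3*x**2 + x**3 + x**4/4 + x**5/20 + O(x**6)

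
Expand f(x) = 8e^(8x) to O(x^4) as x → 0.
8 + 64*x + 256*x**2 + 2048*x**3/3 + O(x**4)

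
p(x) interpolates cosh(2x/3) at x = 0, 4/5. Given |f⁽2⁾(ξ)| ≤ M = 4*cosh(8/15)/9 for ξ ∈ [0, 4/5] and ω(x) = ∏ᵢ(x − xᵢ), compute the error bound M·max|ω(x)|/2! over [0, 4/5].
8*cosh(8/15)/225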